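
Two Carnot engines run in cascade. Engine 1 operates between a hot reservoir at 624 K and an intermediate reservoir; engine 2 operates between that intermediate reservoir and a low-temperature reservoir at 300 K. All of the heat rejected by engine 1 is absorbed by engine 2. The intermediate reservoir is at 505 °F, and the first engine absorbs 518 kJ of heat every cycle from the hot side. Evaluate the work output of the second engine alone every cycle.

W₂ ≈ 195.9 kJ

T_m = 505 °F → (505 − 32) × 5/9 = 262.78 °C = 535.93 K.
Heat entering the second stage: Q_m = Q_H·(T_m/T_H) = 518 × 535.93/624.00 = 444.9 kJ.
Second-stage efficiency η₂ = 1 − T_C/T_m = 1 − 300.00/535.93 = 0.4402, so W₂ = η₂·Q_m = 195.9 kJ.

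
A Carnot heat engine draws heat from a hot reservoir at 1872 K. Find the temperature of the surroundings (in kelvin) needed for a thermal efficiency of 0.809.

From η = 1 − T_C/T_H, T_C = T_H·(1 − η) = 1872.00 × (1 − 0.809) = 358 K.

T_C ≈ 358 K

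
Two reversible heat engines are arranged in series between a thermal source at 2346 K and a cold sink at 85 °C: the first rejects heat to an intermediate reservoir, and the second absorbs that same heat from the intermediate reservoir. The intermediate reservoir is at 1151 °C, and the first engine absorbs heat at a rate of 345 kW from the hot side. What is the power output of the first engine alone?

Ẇ₁ ≈ 136 kW

T_C = 85 °C → 85 + 273.15 = 358.15 K.
T_m = 1151 °C → 1151 + 273.15 = 1424.15 K.
First-stage efficiency η₁ = 1 − T_m/T_H = 1 − 1424.15/2346.00 = 0.3929.
W₁ = η₁·Q_H = 0.3929 × 345 = 136 kW.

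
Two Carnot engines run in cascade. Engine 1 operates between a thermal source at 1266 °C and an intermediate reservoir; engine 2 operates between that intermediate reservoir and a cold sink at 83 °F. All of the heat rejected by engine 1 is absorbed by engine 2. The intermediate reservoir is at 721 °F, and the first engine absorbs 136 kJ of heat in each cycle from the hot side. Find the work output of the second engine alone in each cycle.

W₂ ≈ 31.3 kJ

T_H = 1266 °C → 1266 + 273.15 = 1539.15 K.
T_C = 83 °F → (83 − 32) × 5/9 = 28.33 °C = 301.48 K.
T_m = 721 °F → (721 − 32) × 5/9 = 382.78 °C = 655.93 K.
Heat entering the second stage: Q_m = Q_H·(T_m/T_H) = 136 × 655.93/1539.15 = 58.0 kJ.
Second-stage efficiency η₂ = 1 − T_C/T_m = 1 − 301.48/655.93 = 0.5404, so W₂ = η₂·Q_m = 31.3 kJ.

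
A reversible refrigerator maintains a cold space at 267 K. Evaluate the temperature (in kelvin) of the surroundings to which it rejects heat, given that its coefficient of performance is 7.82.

T_H ≈ 301.1 K

COP_R = T_C/(T_H − T_C) ⇒ T_H = T_C·(1 + 1/COP_R) = 267.00 × (1 + 1/7.82) = 301.1 K.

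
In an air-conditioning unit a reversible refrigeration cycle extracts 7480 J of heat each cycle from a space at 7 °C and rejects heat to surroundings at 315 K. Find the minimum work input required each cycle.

W_in ≈ 930.5 J

T_C = 7 °C → 7 + 273.15 = 280.15 K.
The reversible coefficient of performance is COP_R = T_C/(T_H − T_C) = 280.15/34.85 = 8.0387.
W = Q_C/COP_R = 7480/8.0387 = 930.5 J.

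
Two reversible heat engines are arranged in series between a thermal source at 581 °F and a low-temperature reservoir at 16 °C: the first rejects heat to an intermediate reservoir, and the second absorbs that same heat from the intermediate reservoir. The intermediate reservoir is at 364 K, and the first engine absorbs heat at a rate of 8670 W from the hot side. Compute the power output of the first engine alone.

Ẇ₁ ≈ 3210 W

T_H = 581 °F → (581 − 32) × 5/9 = 305.00 °C = 578.15 K.
T_C = 16 °C → 16 + 273.15 = 289.15 K.
First-stage efficiency η₁ = 1 − T_m/T_H = 1 − 364.00/578.15 = 0.3704.
W₁ = η₁·Q_H = 0.3704 × 8670 = 3210 W.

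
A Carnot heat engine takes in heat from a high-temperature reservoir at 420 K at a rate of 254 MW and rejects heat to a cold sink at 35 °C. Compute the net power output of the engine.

T_C = 35 °C → 35 + 273.15 = 308.15 K.
η_rev = 1 − T_C/T_H = 1 − 308.15/420.00 = 0.2663.
W = η·Q_H = 0.2663 × 254 = 67.6 MW.

Ẇ ≈ 67.6 MW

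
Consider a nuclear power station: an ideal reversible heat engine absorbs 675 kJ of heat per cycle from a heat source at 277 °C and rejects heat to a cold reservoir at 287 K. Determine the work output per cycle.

W ≈ 323 kJ

T_H = 277 °C → 277 + 273.15 = 550.15 K.
η_rev = 1 − T_C/T_H = 1 − 287.00/550.15 = 0.4783.
W = η·Q_H = 0.4783 × 675 = 323 kJ.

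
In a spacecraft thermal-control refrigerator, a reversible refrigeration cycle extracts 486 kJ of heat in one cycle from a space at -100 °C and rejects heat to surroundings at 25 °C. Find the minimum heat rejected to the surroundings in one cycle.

T_H = 25 °C → 25 + 273.15 = 298.15 K.
T_C = -100 °C → -100 + 273.15 = 173.15 K.
For a reversible cycle Q_H/Q_C = T_H/T_C, so Q_H = Q_C·T_H/T_C = 486 × 298.15/173.15 = 837 kJ.

Q_H ≈ 837 kJ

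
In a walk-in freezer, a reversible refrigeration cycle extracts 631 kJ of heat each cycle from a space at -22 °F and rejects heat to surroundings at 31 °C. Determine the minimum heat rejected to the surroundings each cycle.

T_H = 31 °C → 31 + 273.15 = 304.15 K.
T_C = -22 °F → (-22 − 32) × 5/9 = -30.00 °C = 243.15 K.
For a reversible cycle Q_H/Q_C = T_H/T_C, so Q_H = Q_C·T_H/T_C = 631 × 304.15/243.15 = 789 kJ.

Q_H ≈ 789 kJ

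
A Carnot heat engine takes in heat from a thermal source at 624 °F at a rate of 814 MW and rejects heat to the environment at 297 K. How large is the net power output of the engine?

T_H = 624 °F → (624 − 32) × 5/9 = 328.89 °C = 602.04 K.
Carnot efficiency: η = 1 − T_C/T_H = 1 − 297.00/602.04 = 0.5067.
W = η·Q_H = 0.5067 × 814 = 412.4 MW.

Ẇ ≈ 412.4 MW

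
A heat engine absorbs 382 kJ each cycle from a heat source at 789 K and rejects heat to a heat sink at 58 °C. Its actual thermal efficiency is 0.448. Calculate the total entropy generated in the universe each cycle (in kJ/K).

ΔS_univ ≈ 0.1526 kJ/K

T_C = 58 °C → 58 + 273.15 = 331.15 K.
W = η·Q_H = 0.448 × 382 = 171.1 kJ, so Q_C = Q_H − W = 210.9 kJ.
Reservoir entropy changes: ΔS_H = −Q_H/T_H = −382/789.00 = -0.4842 kJ/K and ΔS_C = +Q_C/T_C = 210.9/331.15 = 0.6368 kJ/K.
ΔS_univ = −Q_H/T_H + Q_C/T_C = 0.1526 kJ/K (> 0, since η = 0.448 < η_Carnot = 0.580).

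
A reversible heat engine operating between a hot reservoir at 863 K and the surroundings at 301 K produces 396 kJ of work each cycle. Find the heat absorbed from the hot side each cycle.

Q_H ≈ 608 kJ

Since the cycle is reversible, η = 1 − T_C/T_H = 1 − 301.00/863.00 = 0.6512.
Q_H = W/η = 396/0.6512 = 608 kJ.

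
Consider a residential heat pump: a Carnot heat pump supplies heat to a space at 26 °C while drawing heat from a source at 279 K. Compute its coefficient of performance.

COP_HP ≈ 14.85

T_H = 26 °C → 26 + 273.15 = 299.15 K.
For a reversible heat pump, COP_HP = T_H/(T_H − T_C) = 299.15/(299.15 − 279.00) = 14.85.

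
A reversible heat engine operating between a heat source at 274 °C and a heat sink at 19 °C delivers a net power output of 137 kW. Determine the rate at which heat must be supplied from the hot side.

Q̇_H ≈ 294.0 kW

T_H = 274 °C → 274 + 273.15 = 547.15 K.
T_C = 19 °C → 19 + 273.15 = 292.15 K.
The Carnot efficiency is η = 1 − T_C/T_H = 1 − 292.15/547.15 = 0.4661.
Q_H = W/η = 137/0.4661 = 294.0 kW.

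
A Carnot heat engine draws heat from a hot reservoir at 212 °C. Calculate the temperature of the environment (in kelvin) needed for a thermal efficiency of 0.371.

T_H = 212 °C → 212 + 273.15 = 485.15 K.
From η = 1 − T_C/T_H, T_C = T_H·(1 − η) = 485.15 × (1 − 0.371) = 305.2 K.

T_C ≈ 305.2 K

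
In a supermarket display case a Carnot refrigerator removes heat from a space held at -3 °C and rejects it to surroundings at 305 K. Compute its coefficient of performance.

T_C = -3 °C → -3 + 273.15 = 270.15 K.
For a reversible refrigerator, COP_R = T_C/(T_H − T_C) = 270.15/(305.00 − 270.15) = 7.75.

COP_R ≈ 7.75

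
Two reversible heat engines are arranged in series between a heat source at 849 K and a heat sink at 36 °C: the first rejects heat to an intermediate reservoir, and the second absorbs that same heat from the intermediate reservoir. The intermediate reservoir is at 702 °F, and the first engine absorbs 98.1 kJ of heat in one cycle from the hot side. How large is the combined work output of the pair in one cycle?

W_total ≈ 62.4 kJ

T_C = 36 °C → 36 + 273.15 = 309.15 K.
Two reversible stages in series are equivalent to a single Carnot engine between T_H and T_C, so η_total = 1 − T_C/T_H = 1 − 309.15/849.00 = 0.6359.
W_total = η_total · Q_H = 0.6359 × 98.1 = 62.4 kJ.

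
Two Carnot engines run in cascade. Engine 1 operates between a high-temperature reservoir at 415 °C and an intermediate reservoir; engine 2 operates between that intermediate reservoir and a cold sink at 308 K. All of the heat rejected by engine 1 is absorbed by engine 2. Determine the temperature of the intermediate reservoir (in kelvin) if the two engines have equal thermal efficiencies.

T_m ≈ 460.4 K

T_H = 415 °C → 415 + 273.15 = 688.15 K.
Equal efficiencies require 1 − T_m/T_H = 1 − T_C/T_m, i.e. T_m/T_H = T_C/T_m, so T_m = √(T_H·T_C) = √(688.15 × 308.00) = 460.4 K.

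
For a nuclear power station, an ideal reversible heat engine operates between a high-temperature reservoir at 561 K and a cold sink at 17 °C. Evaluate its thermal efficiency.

T_C = 17 °C → 17 + 273.15 = 290.15 K.
For a reversible engine, η = 1 − T_C/T_H = 1 − 290.15/561.00 = 0.483.

η ≈ 0.483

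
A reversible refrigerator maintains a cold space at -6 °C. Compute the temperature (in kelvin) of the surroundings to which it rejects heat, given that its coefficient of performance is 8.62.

T_H ≈ 298 K

T_C = -6 °C → -6 + 273.15 = 267.15 K.
COP_R = T_C/(T_H − T_C) ⇒ T_H = T_C·(1 + 1/COP_R) = 267.15 × (1 + 1/8.62) = 298 K.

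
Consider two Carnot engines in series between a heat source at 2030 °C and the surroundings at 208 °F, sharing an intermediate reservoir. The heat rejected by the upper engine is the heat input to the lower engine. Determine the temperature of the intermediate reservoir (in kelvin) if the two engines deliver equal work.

T_H = 2030 °C → 2030 + 273.15 = 2303.15 K.
T_C = 208 °F → (208 − 32) × 5/9 = 97.78 °C = 370.93 K.
For reversible stages Q_m = Q_H·(T_m/T_H). Setting W₁ = Q_H(1 − T_m/T_H) equal to W₂ = Q_m(1 − T_C/T_m) = Q_H·(T_m − T_C)/T_H gives T_H − T_m = T_m − T_C, so T_m = (T_H + T_C)/2 = (2303.15 + 370.93)/2 = 1340 K.

T_m ≈ 1340 K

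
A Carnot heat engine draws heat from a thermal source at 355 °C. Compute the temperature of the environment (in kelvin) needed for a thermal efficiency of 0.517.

T_H = 355 °C → 355 + 273.15 = 628.15 K.
From η = 1 − T_C/T_H, T_C = T_H·(1 − η) = 628.15 × (1 − 0.517) = 303 K.

T_C ≈ 303 K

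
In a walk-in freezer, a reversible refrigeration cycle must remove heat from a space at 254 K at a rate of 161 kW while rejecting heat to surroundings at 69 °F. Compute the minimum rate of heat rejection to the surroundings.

Q̇_H ≈ 186 kW

T_H = 69 °F → (69 − 32) × 5/9 = 20.56 °C = 293.71 K.
For a reversible cycle Q_H/Q_C = T_H/T_C, so Q_H = Q_C·T_H/T_C = 161 × 293.71/254.00 = 186 kW.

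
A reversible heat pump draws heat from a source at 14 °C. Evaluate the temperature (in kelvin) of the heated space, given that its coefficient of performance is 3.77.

T_H ≈ 390.8 K

T_C = 14 °C → 14 + 273.15 = 287.15 K.
COP_HP = T_H/(T_H − T_C) ⇒ T_H = T_C·COP_HP/(COP_HP − 1) = 287.15 × 3.77/(3.77 − 1) = 390.8 K.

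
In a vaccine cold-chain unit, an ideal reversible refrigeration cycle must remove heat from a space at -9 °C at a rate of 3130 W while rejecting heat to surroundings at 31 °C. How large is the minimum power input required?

Ẇ_in ≈ 474 W

T_H = 31 °C → 31 + 273.15 = 304.15 K.
T_C = -9 °C → -9 + 273.15 = 264.15 K.
Carnot COP: COP_R = T_C/(T_H − T_C) = 264.15/40.00 = 6.6037.
W = Q_C/COP_R = 3130/6.6037 = 474 W.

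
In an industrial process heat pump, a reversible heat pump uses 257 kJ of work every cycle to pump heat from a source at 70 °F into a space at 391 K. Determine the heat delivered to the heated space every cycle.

T_C = 70 °F → (70 − 32) × 5/9 = 21.11 °C = 294.26 K.
The Carnot heat-pump COP is COP_HP = T_H/(T_H − T_C) = 391.00/96.74 = 4.0418.
Q_H = COP_HP · W = 4.0418 × 257 = 1040 kJ.

Q_H ≈ 1040 kJ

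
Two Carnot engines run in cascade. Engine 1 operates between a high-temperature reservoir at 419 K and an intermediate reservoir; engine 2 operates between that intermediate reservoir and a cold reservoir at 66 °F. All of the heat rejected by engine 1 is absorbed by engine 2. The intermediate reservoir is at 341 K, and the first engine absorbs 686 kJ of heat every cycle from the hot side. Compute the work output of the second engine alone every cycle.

W₂ ≈ 80.2 kJ

T_C = 66 °F → (66 − 32) × 5/9 = 18.89 °C = 292.04 K.
Heat entering the second stage: Q_m = Q_H·(T_m/T_H) = 686 × 341.00/419.00 = 558 kJ.
Second-stage efficiency η₂ = 1 − T_C/T_m = 1 − 292.04/341.00 = 0.1436, so W₂ = η₂·Q_m = 80.2 kJ.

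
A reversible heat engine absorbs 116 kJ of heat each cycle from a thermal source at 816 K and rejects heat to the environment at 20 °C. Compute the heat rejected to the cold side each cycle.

Q_C ≈ 41.7 kJ

T_C = 20 °C → 20 + 273.15 = 293.15 K.
Carnot efficiency: η = 1 − T_C/T_H = 1 − 293.15/816.00 = 0.6407.
For a reversible cycle Q_C/Q_H = T_C/T_H, so Q_C = 116 × 293.15/816.00 = 41.7 kJ.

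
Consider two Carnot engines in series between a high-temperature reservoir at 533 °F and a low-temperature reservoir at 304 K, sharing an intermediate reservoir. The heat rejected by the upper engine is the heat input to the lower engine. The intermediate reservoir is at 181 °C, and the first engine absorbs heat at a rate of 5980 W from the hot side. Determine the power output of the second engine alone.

Ẇ₂ ≈ 1630 W

T_H = 533 °F → (533 − 32) × 5/9 = 278.33 °C = 551.48 K.
T_m = 181 °C → 181 + 273.15 = 454.15 K.
Heat entering the second stage: Q_m = Q_H·(T_m/T_H) = 5980 × 454.15/551.48 = 4920 W.
Second-stage efficiency η₂ = 1 − T_C/T_m = 1 − 304.00/454.15 = 0.3306, so W₂ = η₂·Q_m = 1630 W.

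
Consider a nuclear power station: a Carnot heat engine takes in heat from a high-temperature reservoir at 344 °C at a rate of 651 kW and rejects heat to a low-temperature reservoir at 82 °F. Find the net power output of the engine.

T_H = 344 °C → 344 + 273.15 = 617.15 K.
T_C = 82 °F → (82 − 32) × 5/9 = 27.78 °C = 300.93 K.
Carnot efficiency: η = 1 − T_C/T_H = 1 − 300.93/617.15 = 0.5124.
W = η·Q_H = 0.5124 × 651 = 334 kW.

Ẇ ≈ 334 kW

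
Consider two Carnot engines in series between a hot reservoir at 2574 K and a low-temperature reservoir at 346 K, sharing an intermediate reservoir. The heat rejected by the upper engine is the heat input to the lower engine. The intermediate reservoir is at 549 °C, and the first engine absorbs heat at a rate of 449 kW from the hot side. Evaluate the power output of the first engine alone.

T_m = 549 °C → 549 + 273.15 = 822.15 K.
First-stage efficiency η₁ = 1 − T_m/T_H = 1 − 822.15/2574.00 = 0.6806.
W₁ = η₁·Q_H = 0.6806 × 449 = 305.6 kW.

Ẇ₁ ≈ 305.6 kW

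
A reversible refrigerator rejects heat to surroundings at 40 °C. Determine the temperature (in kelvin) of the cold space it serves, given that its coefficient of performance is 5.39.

T_C ≈ 264.1 K

T_H = 40 °C → 40 + 273.15 = 313.15 K.
COP_R = T_C/(T_H − T_C) ⇒ T_C = T_H·COP_R/(1 + COP_R) = 313.15 × 5.39/(1 + 5.39) = 264.1 K.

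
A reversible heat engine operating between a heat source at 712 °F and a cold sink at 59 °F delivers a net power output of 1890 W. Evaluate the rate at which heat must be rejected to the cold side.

T_H = 712 °F → (712 − 32) × 5/9 = 377.78 °C = 650.93 K.
T_C = 59 °F → (59 − 32) × 5/9 = 15.00 °C = 288.15 K.
Carnot efficiency: η = 1 − T_C/T_H = 1 − 288.15/650.93 = 0.5573.
Since Q_C/Q_H = T_C/T_H and Q_H = W/η, Q_C = W·T_C/(T_H − T_C) = 1890 × 288.15/362.78 = 1500 W.

Q̇_C ≈ 1500 W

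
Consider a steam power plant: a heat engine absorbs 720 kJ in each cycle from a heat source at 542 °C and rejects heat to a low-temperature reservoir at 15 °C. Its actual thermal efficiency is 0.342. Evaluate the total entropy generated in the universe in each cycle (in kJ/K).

T_H = 542 °C → 542 + 273.15 = 815.15 K.
T_C = 15 °C → 15 + 273.15 = 288.15 K.
W = η·Q_H = 0.342 × 720 = 246.2 kJ, so Q_C = Q_H − W = 473.8 kJ.
Entropy balance on the reservoirs: −Q_H/T_H = -0.8833 kJ/K, +Q_C/T_C = 1.644 kJ/K.
ΔS_univ = −Q_H/T_H + Q_C/T_C = 0.761 kJ/K (> 0, since η = 0.342 < η_Carnot = 0.647).

ΔS_univ ≈ 0.761 kJ/K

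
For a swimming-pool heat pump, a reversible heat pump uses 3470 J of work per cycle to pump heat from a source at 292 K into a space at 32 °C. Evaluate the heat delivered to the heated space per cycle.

T_H = 32 °C → 32 + 273.15 = 305.15 K.
COP_HP = T_H/(T_H − T_C) = 305.15/13.15 = 23.2053.
Q_H = COP_HP · W = 23.2053 × 3470 = 80520 J.

Q_H ≈ 80520 J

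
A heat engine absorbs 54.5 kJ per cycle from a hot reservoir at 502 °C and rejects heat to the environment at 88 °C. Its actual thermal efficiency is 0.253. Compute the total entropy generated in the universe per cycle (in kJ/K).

ΔS_univ ≈ 0.04242 kJ/K

T_H = 502 °C → 502 + 273.15 = 775.15 K.
T_C = 88 °C → 88 + 273.15 = 361.15 K.
W = η·Q_H = 0.253 × 54.5 = 13.79 kJ, so Q_C = Q_H − W = 40.71 kJ.
The hot reservoir loses entropy Q_H/T_H = 54.5/775.15 = 0.07031 kJ/K; the cold reservoir gains Q_C/T_C = 40.71/361.15 = 0.1127 kJ/K.
ΔS_univ = −Q_H/T_H + Q_C/T_C = 0.04242 kJ/K (> 0, since η = 0.253 < η_Carnot = 0.534).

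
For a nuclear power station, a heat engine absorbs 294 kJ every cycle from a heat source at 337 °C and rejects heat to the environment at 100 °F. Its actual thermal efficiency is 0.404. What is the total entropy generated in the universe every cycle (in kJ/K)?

ΔS_univ ≈ 0.0817 kJ/K

T_H = 337 °C → 337 + 273.15 = 610.15 K.
T_C = 100 °F → (100 − 32) × 5/9 = 37.78 °C = 310.93 K.
W = η·Q_H = 0.404 × 294 = 118.8 kJ, so Q_C = Q_H − W = 175.2 kJ.
The hot reservoir loses entropy Q_H/T_H = 294/610.15 = 0.4818 kJ/K; the cold reservoir gains Q_C/T_C = 175.2/310.93 = 0.5636 kJ/K.
ΔS_univ = −Q_H/T_H + Q_C/T_C = 0.0817 kJ/K (> 0, since η = 0.404 < η_Carnot = 0.490).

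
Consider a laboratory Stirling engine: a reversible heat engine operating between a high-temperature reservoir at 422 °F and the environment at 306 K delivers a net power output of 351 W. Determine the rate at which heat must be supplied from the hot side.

Q̇_H ≈ 935.3 W

T_H = 422 °F → (422 − 32) × 5/9 = 216.67 °C = 489.82 K.
η_rev = 1 − T_C/T_H = 1 − 306.00/489.82 = 0.3753.
Q_H = W/η = 351/0.3753 = 935.3 W.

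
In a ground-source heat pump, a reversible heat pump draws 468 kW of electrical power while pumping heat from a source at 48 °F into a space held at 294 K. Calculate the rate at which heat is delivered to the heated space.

Q̇_H ≈ 11500 kW

T_C = 48 °F → (48 − 32) × 5/9 = 8.89 °C = 282.04 K.
Reversible heating COP: COP_HP = T_H/(T_H − T_C) = 294.00/11.96 = 24.5797.
Q_H = COP_HP · W = 24.5797 × 468 = 11500 kW.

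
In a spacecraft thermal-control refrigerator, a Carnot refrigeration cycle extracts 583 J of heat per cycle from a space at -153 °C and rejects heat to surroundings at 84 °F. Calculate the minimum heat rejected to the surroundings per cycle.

T_H = 84 °F → (84 − 32) × 5/9 = 28.89 °C = 302.04 K.
T_C = -153 °C → -153 + 273.15 = 120.15 K.
For a reversible cycle Q_H/Q_C = T_H/T_C, so Q_H = Q_C·T_H/T_C = 583 × 302.04/120.15 = 1470 J.

Q_H ≈ 1470 J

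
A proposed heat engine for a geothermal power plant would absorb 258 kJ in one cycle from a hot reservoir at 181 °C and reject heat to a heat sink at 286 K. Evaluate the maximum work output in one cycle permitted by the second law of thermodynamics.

T_H = 181 °C → 181 + 273.15 = 454.15 K.
The upper bound on efficiency is η_max = 1 − T_C/T_H = 1 − 286.00/454.15 = 0.3703.
W_max = η_max · Q_H = 0.3703 × 258 = 95.5 kJ.

W_max ≈ 95.5 kJ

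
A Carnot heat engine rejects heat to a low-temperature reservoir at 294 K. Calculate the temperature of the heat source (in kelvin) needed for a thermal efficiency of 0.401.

From η = 1 − T_C/T_H, solving for T_H gives T_H = T_C/(1 − η) = 294.00/(1 − 0.401) = 491 K.

T_H ≈ 491 K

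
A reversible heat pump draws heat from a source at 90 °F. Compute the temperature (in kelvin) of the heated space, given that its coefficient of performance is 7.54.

T_C = 90 °F → (90 − 32) × 5/9 = 32.22 °C = 305.37 K.
COP_HP = T_H/(T_H − T_C) ⇒ T_H = T_C·COP_HP/(COP_HP − 1) = 305.37 × 7.54/(7.54 − 1) = 352.1 K.

T_H ≈ 352.1 K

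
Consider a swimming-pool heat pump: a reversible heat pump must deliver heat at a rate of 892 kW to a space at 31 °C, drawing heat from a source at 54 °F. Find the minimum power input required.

T_H = 31 °C → 31 + 273.15 = 304.15 K.
T_C = 54 °F → (54 − 32) × 5/9 = 12.22 °C = 285.37 K.
The Carnot heat-pump COP is COP_HP = T_H/(T_H − T_C) = 304.15/18.78 = 16.1973.
W = Q_H/COP_HP = 892/16.1973 = 55.07 kW.

Ẇ_in ≈ 55.07 kW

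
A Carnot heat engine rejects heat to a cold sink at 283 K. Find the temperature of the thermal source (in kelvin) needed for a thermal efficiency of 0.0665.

From η = 1 − T_C/T_H, solving for T_H gives T_H = T_C/(1 − η) = 283.00/(1 − 0.0665) = 303 K.

T_H ≈ 303 K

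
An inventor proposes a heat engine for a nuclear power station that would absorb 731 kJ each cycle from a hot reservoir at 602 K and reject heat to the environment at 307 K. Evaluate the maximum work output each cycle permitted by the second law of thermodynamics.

W_max ≈ 358 kJ

By the Carnot theorem, η_max = 1 − T_C/T_H = 1 − 307.00/602.00 = 0.4900.
W_max = η_max · Q_H = 0.4900 × 731 = 358 kJ.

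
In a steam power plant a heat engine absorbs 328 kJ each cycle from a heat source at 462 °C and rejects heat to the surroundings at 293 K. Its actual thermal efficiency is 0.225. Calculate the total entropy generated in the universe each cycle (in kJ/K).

T_H = 462 °C → 462 + 273.15 = 735.15 K.
W = η·Q_H = 0.225 × 328 = 73.80 kJ, so Q_C = Q_H − W = 254.2 kJ.
Entropy balance on the reservoirs: −Q_H/T_H = -0.4462 kJ/K, +Q_C/T_C = 0.8676 kJ/K.
ΔS_univ = −Q_H/T_H + Q_C/T_C = 0.421 kJ/K (> 0, since η = 0.225 < η_Carnot = 0.601).

ΔS_univ ≈ 0.421 kJ/K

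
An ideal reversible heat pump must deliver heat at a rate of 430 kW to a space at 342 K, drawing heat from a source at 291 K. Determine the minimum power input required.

Reversible heating COP: COP_HP = T_H/(T_H − T_C) = 342.00/51.00 = 6.7059.
W = Q_H/COP_HP = 430/6.7059 = 64.1 kW.

Ẇ_in ≈ 64.1 kW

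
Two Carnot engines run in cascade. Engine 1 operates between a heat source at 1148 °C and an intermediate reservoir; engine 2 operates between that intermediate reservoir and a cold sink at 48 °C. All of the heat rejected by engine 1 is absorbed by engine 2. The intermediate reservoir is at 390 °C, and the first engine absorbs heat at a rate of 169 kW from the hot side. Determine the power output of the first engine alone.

Ẇ₁ ≈ 90.1 kW

T_H = 1148 °C → 1148 + 273.15 = 1421.15 K.
T_C = 48 °C → 48 + 273.15 = 321.15 K.
T_m = 390 °C → 390 + 273.15 = 663.15 K.
First-stage efficiency η₁ = 1 − T_m/T_H = 1 − 663.15/1421.15 = 0.5334.
W₁ = η₁·Q_H = 0.5334 × 169 = 90.1 kW.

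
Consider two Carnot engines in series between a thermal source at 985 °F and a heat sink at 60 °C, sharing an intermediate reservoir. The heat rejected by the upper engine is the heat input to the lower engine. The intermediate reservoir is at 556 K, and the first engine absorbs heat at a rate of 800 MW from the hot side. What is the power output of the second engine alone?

T_H = 985 °F → (985 − 32) × 5/9 = 529.44 °C = 802.59 K.
T_C = 60 °C → 60 + 273.15 = 333.15 K.
Heat entering the second stage: Q_m = Q_H·(T_m/T_H) = 800 × 556.00/802.59 = 554 MW.
Second-stage efficiency η₂ = 1 − T_C/T_m = 1 − 333.15/556.00 = 0.4008, so W₂ = η₂·Q_m = 222 MW.

Ẇ₂ ≈ 222 MW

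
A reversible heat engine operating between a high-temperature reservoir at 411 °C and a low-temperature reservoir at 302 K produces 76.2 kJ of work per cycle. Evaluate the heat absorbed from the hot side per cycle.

T_H = 411 °C → 411 + 273.15 = 684.15 K.
Since the cycle is reversible, η = 1 − T_C/T_H = 1 − 302.00/684.15 = 0.5586.
Q_H = W/η = 76.2/0.5586 = 136.4 kJ.

Q_H ≈ 136.4 kJ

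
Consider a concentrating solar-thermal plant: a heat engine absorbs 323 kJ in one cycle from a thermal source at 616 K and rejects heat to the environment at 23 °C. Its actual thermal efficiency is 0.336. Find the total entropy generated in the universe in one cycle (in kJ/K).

T_C = 23 °C → 23 + 273.15 = 296.15 K.
W = η·Q_H = 0.336 × 323 = 108.5 kJ, so Q_C = Q_H − W = 214.5 kJ.
The hot reservoir loses entropy Q_H/T_H = 323/616.00 = 0.5244 kJ/K; the cold reservoir gains Q_C/T_C = 214.5/296.15 = 0.7242 kJ/K.
ΔS_univ = −Q_H/T_H + Q_C/T_C = 0.1998 kJ/K (> 0, since η = 0.336 < η_Carnot = 0.519).

ΔS_univ ≈ 0.1998 kJ/K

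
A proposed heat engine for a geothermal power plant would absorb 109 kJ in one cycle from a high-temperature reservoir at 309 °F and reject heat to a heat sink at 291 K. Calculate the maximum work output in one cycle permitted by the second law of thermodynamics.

W_max ≈ 34.72 kJ

T_H = 309 °F → (309 − 32) × 5/9 = 153.89 °C = 427.04 K.
By the Carnot theorem, η_max = 1 − T_C/T_H = 1 − 291.00/427.04 = 0.3186.
W_max = η_max · Q_H = 0.3186 × 109 = 34.72 kJ.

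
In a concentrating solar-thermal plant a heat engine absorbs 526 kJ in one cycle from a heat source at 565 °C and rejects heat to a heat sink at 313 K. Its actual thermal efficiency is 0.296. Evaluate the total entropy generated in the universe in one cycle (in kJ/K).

T_H = 565 °C → 565 + 273.15 = 838.15 K.
W = η·Q_H = 0.296 × 526 = 155.7 kJ, so Q_C = Q_H − W = 370.3 kJ.
Reservoir entropy changes: ΔS_H = −Q_H/T_H = −526/838.15 = -0.6276 kJ/K and ΔS_C = +Q_C/T_C = 370.3/313.00 = 1.183 kJ/K.
ΔS_univ = −Q_H/T_H + Q_C/T_C = 0.5555 kJ/K (> 0, since η = 0.296 < η_Carnot = 0.627).

ΔS_univ ≈ 0.5555 kJ/K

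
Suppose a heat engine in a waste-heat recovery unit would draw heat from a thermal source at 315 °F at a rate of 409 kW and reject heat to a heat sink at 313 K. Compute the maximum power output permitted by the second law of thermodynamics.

T_H = 315 °F → (315 − 32) × 5/9 = 157.22 °C = 430.37 K.
The upper bound on efficiency is η_max = 1 − T_C/T_H = 1 − 313.00/430.37 = 0.2727.
W_max = η_max · Q_H = 0.2727 × 409 = 112 kW.

Ẇ_max ≈ 112 kW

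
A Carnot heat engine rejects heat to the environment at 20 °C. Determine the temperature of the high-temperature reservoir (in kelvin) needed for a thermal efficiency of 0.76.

T_C = 20 °C → 20 + 273.15 = 293.15 K.
From η = 1 − T_C/T_H, solving for T_H gives T_H = T_C/(1 − η) = 293.15/(1 − 0.76) = 1220 K.

T_H ≈ 1220 K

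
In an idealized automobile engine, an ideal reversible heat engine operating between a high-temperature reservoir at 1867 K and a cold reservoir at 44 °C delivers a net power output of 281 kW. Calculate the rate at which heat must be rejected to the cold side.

Q̇_C ≈ 57.5 kW

T_C = 44 °C → 44 + 273.15 = 317.15 K.
η_rev = 1 − T_C/T_H = 1 − 317.15/1867.00 = 0.8301.
Since Q_C/Q_H = T_C/T_H and Q_H = W/η, Q_C = W·T_C/(T_H − T_C) = 281 × 317.15/1549.85 = 57.5 kW.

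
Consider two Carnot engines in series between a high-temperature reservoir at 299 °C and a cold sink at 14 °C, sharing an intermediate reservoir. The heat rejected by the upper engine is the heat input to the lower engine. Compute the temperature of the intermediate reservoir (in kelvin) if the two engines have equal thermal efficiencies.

T_H = 299 °C → 299 + 273.15 = 572.15 K.
T_C = 14 °C → 14 + 273.15 = 287.15 K.
Equal efficiencies require 1 − T_m/T_H = 1 − T_C/T_m, i.e. T_m/T_H = T_C/T_m, so T_m = √(T_H·T_C) = √(572.15 × 287.15) = 405 K.

T_m ≈ 405 K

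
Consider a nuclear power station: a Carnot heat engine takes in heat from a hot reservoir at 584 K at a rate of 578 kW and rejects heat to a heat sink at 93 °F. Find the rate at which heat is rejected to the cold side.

Q̇_C ≈ 304 kW

T_C = 93 °F → (93 − 32) × 5/9 = 33.89 °C = 307.04 K.
The Carnot efficiency is η = 1 − T_C/T_H = 1 − 307.04/584.00 = 0.4742.
For a reversible cycle Q_C/Q_H = T_C/T_H, so Q_C = 578 × 307.04/584.00 = 304 kW.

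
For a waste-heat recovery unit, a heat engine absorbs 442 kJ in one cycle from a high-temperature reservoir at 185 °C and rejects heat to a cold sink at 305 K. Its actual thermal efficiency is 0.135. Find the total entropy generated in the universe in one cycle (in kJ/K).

ΔS_univ ≈ 0.289 kJ/K

T_H = 185 °C → 185 + 273.15 = 458.15 K.
W = η·Q_H = 0.135 × 442 = 59.67 kJ, so Q_C = Q_H − W = 382.3 kJ.
The hot reservoir loses entropy Q_H/T_H = 442/458.15 = 0.9647 kJ/K; the cold reservoir gains Q_C/T_C = 382.3/305.00 = 1.254 kJ/K.
ΔS_univ = −Q_H/T_H + Q_C/T_C = 0.289 kJ/K (> 0, since η = 0.135 < η_Carnot = 0.334).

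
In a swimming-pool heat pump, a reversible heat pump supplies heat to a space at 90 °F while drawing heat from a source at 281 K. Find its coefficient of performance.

COP_HP ≈ 12.5

T_H = 90 °F → (90 − 32) × 5/9 = 32.22 °C = 305.37 K.
For a reversible heat pump, COP_HP = T_H/(T_H − T_C) = 305.37/(305.37 − 281.00) = 12.5.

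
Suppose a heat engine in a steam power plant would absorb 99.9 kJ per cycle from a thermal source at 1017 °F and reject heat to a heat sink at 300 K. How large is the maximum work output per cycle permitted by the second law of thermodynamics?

W_max ≈ 63.37 kJ

T_H = 1017 °F → (1017 − 32) × 5/9 = 547.22 °C = 820.37 K.
No engine can exceed the Carnot limit: η_max = 1 − T_C/T_H = 1 − 300.00/820.37 = 0.6343.
W_max = η_max · Q_H = 0.6343 × 99.9 = 63.37 kJ.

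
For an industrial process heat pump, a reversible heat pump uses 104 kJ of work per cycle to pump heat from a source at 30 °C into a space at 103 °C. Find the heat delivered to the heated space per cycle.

T_H = 103 °C → 103 + 273.15 = 376.15 K.
T_C = 30 °C → 30 + 273.15 = 303.15 K.
For a reversible heat pump, COP_HP = T_H/(T_H − T_C) = 376.15/73.00 = 5.1527.
Q_H = COP_HP · W = 5.1527 × 104 = 536 kJ.

Q_H ≈ 536 kJ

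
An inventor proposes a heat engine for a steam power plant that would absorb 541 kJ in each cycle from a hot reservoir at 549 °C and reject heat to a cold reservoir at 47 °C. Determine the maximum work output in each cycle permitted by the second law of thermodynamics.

W_max ≈ 330 kJ

T_H = 549 °C → 549 + 273.15 = 822.15 K.
T_C = 47 °C → 47 + 273.15 = 320.15 K.
The upper bound on efficiency is η_max = 1 − T_C/T_H = 1 − 320.15/822.15 = 0.6106.
W_max = η_max · Q_H = 0.6106 × 541 = 330 kJ.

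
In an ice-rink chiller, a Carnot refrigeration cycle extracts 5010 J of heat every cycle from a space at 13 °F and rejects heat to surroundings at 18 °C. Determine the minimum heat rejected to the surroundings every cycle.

Q_H ≈ 5555 J

T_H = 18 °C → 18 + 273.15 = 291.15 K.
T_C = 13 °F → (13 − 32) × 5/9 = -10.56 °C = 262.59 K.
For a reversible cycle Q_H/Q_C = T_H/T_C, so Q_H = Q_C·T_H/T_C = 5010 × 291.15/262.59 = 5555 J.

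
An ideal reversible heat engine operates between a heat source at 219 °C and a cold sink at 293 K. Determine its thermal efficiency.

η ≈ 0.4047

T_H = 219 °C → 219 + 273.15 = 492.15 K.
Carnot efficiency: η = 1 − T_C/T_H = 1 − 293.00/492.15 = 0.4047.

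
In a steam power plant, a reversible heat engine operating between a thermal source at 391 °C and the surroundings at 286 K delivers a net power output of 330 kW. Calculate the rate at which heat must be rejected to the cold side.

Q̇_C ≈ 250 kW

T_H = 391 °C → 391 + 273.15 = 664.15 K.
For a reversible engine, η = 1 − T_C/T_H = 1 − 286.00/664.15 = 0.5694.
Since Q_C/Q_H = T_C/T_H and Q_H = W/η, Q_C = W·T_C/(T_H − T_C) = 330 × 286.00/378.15 = 250 kW.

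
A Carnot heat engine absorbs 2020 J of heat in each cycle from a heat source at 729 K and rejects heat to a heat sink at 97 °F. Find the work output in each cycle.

T_C = 97 °F → (97 − 32) × 5/9 = 36.11 °C = 309.26 K.
For a reversible engine, η = 1 − T_C/T_H = 1 − 309.26/729.00 = 0.5758.
W = η·Q_H = 0.5758 × 2020 = 1160 J.

W ≈ 1160 J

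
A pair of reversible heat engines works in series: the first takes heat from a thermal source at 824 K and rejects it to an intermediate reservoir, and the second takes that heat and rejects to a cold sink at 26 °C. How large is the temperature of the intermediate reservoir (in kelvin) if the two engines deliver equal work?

T_C = 26 °C → 26 + 273.15 = 299.15 K.
For reversible stages Q_m = Q_H·(T_m/T_H). Setting W₁ = Q_H(1 − T_m/T_H) equal to W₂ = Q_m(1 − T_C/T_m) = Q_H·(T_m − T_C)/T_H gives T_H − T_m = T_m − T_C, so T_m = (T_H + T_C)/2 = (824.00 + 299.15)/2 = 562 K.

T_m ≈ 562 K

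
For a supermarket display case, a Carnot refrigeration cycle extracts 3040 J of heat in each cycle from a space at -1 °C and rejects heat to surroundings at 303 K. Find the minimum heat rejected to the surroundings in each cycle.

T_C = -1 °C → -1 + 273.15 = 272.15 K.
For a reversible cycle Q_H/Q_C = T_H/T_C, so Q_H = Q_C·T_H/T_C = 3040 × 303.00/272.15 = 3380 J.

Q_H ≈ 3380 J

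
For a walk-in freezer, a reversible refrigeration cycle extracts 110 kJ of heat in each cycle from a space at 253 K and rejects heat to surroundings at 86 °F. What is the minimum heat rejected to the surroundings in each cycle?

Q_H ≈ 132 kJ

T_H = 86 °F → (86 − 32) × 5/9 = 30.00 °C = 303.15 K.
For a reversible cycle Q_H/Q_C = T_H/T_C, so Q_H = Q_C·T_H/T_C = 110 × 303.15/253.00 = 132 kJ.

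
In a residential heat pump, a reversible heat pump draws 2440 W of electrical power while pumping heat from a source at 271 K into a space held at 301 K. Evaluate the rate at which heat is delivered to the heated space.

Q̇_H ≈ 24500 W

Reversible heating COP: COP_HP = T_H/(T_H − T_C) = 301.00/30.00 = 10.0333.
Q_H = COP_HP · W = 10.0333 × 2440 = 24500 W.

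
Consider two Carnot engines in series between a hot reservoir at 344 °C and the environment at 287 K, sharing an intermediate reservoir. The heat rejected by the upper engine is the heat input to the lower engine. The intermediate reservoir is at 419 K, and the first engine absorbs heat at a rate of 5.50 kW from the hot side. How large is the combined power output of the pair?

T_H = 344 °C → 344 + 273.15 = 617.15 K.
Two reversible stages in series are equivalent to a single Carnot engine between T_H and T_C, so η_total = 1 − T_C/T_H = 1 − 287.00/617.15 = 0.5350.
W_total = η_total · Q_H = 0.5350 × 5.50 = 2.94 kW.

Ẇ_total ≈ 2.94 kW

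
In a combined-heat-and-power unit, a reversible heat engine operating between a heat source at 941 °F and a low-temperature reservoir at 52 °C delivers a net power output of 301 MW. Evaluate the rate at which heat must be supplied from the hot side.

T_H = 941 °F → (941 − 32) × 5/9 = 505.00 °C = 778.15 K.
T_C = 52 °C → 52 + 273.15 = 325.15 K.
Since the cycle is reversible, η = 1 − T_C/T_H = 1 − 325.15/778.15 = 0.5821.
Q_H = W/η = 301/0.5821 = 517.0 MW.

Q̇_H ≈ 517.0 MW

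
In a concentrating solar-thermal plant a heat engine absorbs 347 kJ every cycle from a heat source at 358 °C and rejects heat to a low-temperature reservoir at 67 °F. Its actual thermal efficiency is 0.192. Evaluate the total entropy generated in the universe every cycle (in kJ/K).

ΔS_univ ≈ 0.4085 kJ/K

T_H = 358 °C → 358 + 273.15 = 631.15 K.
T_C = 67 °F → (67 − 32) × 5/9 = 19.44 °C = 292.59 K.
W = η·Q_H = 0.192 × 347 = 66.62 kJ, so Q_C = Q_H − W = 280.4 kJ.
Reservoir entropy changes: ΔS_H = −Q_H/T_H = −347/631.15 = -0.5498 kJ/K and ΔS_C = +Q_C/T_C = 280.4/292.59 = 0.9582 kJ/K.
ΔS_univ = −Q_H/T_H + Q_C/T_C = 0.4085 kJ/K (> 0, since η = 0.192 < η_Carnot = 0.536).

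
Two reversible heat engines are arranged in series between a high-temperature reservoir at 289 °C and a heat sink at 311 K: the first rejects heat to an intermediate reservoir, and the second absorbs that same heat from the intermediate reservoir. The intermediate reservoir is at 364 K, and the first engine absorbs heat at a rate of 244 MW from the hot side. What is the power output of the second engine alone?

Ẇ₂ ≈ 23.00 MW

T_H = 289 °C → 289 + 273.15 = 562.15 K.
Heat entering the second stage: Q_m = Q_H·(T_m/T_H) = 244 × 364.00/562.15 = 158.0 MW.
Second-stage efficiency η₂ = 1 − T_C/T_m = 1 − 311.00/364.00 = 0.1456, so W₂ = η₂·Q_m = 23.00 MW.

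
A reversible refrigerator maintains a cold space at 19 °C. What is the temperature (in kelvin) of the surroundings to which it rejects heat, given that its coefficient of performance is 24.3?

T_H ≈ 304 K

T_C = 19 °C → 19 + 273.15 = 292.15 K.
COP_R = T_C/(T_H − T_C) ⇒ T_H = T_C·(1 + 1/COP_R) = 292.15 × (1 + 1/24.3) = 304 K.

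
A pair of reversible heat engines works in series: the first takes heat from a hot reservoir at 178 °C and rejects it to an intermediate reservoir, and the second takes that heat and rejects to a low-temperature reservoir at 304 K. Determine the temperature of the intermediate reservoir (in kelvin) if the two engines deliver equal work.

T_m ≈ 378 K

T_H = 178 °C → 178 + 273.15 = 451.15 K.
For reversible stages Q_m = Q_H·(T_m/T_H). Setting W₁ = Q_H(1 − T_m/T_H) equal to W₂ = Q_m(1 − T_C/T_m) = Q_H·(T_m − T_C)/T_H gives T_H − T_m = T_m − T_C, so T_m = (T_H + T_C)/2 = (451.15 + 304.00)/2 = 378 K.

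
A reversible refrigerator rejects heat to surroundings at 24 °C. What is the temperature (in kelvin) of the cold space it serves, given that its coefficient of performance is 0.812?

T_C ≈ 133.2 K

T_H = 24 °C → 24 + 273.15 = 297.15 K.
COP_R = T_C/(T_H − T_C) ⇒ T_C = T_H·COP_R/(1 + COP_R) = 297.15 × 0.812/(1 + 0.812) = 133.2 K.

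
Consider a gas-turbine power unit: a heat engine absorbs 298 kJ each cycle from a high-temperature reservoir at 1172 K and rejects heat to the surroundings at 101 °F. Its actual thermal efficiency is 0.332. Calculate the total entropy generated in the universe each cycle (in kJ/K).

ΔS_univ ≈ 0.385 kJ/K

T_C = 101 °F → (101 − 32) × 5/9 = 38.33 °C = 311.48 K.
W = η·Q_H = 0.332 × 298 = 98.94 kJ, so Q_C = Q_H − W = 199.1 kJ.
Entropy balance on the reservoirs: −Q_H/T_H = -0.2543 kJ/K, +Q_C/T_C = 0.6391 kJ/K.
ΔS_univ = −Q_H/T_H + Q_C/T_C = 0.385 kJ/K (> 0, since η = 0.332 < η_Carnot = 0.734).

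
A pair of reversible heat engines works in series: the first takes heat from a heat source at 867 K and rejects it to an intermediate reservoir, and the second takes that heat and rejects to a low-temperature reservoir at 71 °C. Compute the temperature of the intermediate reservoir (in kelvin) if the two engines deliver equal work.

T_m ≈ 605.6 K

T_C = 71 °C → 71 + 273.15 = 344.15 K.
For reversible stages Q_m = Q_H·(T_m/T_H). Setting W₁ = Q_H(1 − T_m/T_H) equal to W₂ = Q_m(1 − T_C/T_m) = Q_H·(T_m − T_C)/T_H gives T_H − T_m = T_m − T_C, so T_m = (T_H + T_C)/2 = (867.00 + 344.15)/2 = 605.6 K.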